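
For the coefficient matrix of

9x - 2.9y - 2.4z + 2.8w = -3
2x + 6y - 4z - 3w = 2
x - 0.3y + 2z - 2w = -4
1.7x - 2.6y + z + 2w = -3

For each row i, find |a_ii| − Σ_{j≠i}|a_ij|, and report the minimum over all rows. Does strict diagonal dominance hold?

row 1: |9| − (2.9+2.4+2.8) = 0.9
row 2: |6| − (2+4+3) = -3
row 3: |2| − (1+0.3+2) = -1.3
row 4: |2| − (1.7+2.6+1) = -3.3
minimum over rows = -3.3 → not strictly diagonally dominant

-3.3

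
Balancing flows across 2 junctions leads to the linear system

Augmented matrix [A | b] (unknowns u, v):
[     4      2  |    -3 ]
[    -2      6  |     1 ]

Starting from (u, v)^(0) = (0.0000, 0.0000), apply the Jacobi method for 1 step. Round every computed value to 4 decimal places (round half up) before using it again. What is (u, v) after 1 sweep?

Iteration 1:
  u = (-3 - (2)·0.0000) / (4) = -0.7500
  v = (1 - (-2)·0.0000) / (6) = 0.1667

(-0.7500, 0.1667)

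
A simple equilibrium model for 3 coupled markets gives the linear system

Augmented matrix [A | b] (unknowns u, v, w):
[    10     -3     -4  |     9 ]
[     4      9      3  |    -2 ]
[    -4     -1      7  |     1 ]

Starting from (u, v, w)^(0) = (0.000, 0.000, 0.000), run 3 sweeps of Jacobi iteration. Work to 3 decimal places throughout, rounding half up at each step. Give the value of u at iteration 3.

Iteration 1:
  u = (9 - (-3)·0.000 - (-4)·0.000) / (10) = 0.900
  v = (-2 - (4)·0.000 - (3)·0.000) / (9) = -0.222
  w = (1 - (-4)·0.000 - (-1)·0.000) / (7) = 0.143
Iteration 2:
  u = (9 - (-3)·-0.222 - (-4)·0.143) / (10) = 0.891
  v = (-2 - (4)·0.900 - (3)·0.143) / (9) = -0.670
  w = (1 - (-4)·0.900 - (-1)·-0.222) / (7) = 0.625
Iteration 3:
  u = (9 - (-3)·-0.670 - (-4)·0.625) / (10) = 0.949
  v = (-2 - (4)·0.891 - (3)·0.625) / (9) = -0.827
  w = (1 - (-4)·0.891 - (-1)·-0.670) / (7) = 0.556

0.949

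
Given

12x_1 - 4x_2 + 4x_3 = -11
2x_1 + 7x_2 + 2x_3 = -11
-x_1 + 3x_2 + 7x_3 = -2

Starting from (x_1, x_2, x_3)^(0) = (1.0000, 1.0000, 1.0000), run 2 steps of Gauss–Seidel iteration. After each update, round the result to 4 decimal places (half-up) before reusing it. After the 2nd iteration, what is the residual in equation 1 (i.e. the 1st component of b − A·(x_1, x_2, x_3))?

Iteration 1:
  x_1 = (-11 - (-4)·1.0000 - (4)·1.0000) / (12) = -0.9167
  x_2 = (-11 - (2)·-0.9167 - (2)·1.0000) / (7) = -1.5952
  x_3 = (-2 - (-1)·-0.9167 - (3)·-1.5952) / (7) = 0.2670
Iteration 2:
  x_1 = (-11 - (-4)·-1.5952 - (4)·0.2670) / (12) = -1.5374
  x_2 = (-11 - (2)·-1.5374 - (2)·0.2670) / (7) = -1.2085
  x_3 = (-2 - (-1)·-1.5374 - (3)·-1.2085) / (7) = 0.0126
Residual b − A·x = (2.5644, 0.5091, -0.0001)

2.5644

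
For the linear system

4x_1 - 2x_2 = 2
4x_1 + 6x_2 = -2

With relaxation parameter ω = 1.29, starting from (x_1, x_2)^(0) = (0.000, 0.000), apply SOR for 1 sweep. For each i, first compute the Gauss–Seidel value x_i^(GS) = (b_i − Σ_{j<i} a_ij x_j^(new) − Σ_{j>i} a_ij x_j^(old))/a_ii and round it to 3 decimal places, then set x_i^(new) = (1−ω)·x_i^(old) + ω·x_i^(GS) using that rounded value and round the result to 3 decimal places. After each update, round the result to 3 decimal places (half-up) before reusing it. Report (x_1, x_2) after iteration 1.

Iteration 1:
  x_1: GS value = (2 - (-2)·0.000) / (4) = 0.500;  x_1 ← (1−ω)·0.000 + ω·0.500 = 0.645
  x_2: GS value = (-2 - (4)·0.645) / (6) = -0.763;  x_2 ← (1−ω)·0.000 + ω·-0.763 = -0.984

(0.645, -0.984)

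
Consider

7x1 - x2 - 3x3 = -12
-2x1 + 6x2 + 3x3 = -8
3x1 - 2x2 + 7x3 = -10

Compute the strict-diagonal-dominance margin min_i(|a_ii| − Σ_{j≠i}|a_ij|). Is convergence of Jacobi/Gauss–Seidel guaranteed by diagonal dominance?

1

row 1: |7| − (1+3) = 3
row 2: |6| − (2+3) = 1
row 3: |7| − (3+2) = 2
minimum over rows = 1 → strictly diagonally dominant (convergence guaranteed)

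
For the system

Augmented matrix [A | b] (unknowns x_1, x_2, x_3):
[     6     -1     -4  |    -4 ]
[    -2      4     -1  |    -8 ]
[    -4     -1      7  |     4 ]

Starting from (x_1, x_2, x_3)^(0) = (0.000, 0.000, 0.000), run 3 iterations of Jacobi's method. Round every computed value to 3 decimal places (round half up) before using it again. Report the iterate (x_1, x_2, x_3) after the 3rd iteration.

(-1.095, -2.333, -0.095)

Iteration 1:
  x_1 = (-4 - (-1)·0.000 - (-4)·0.000) / (6) = -0.667
  x_2 = (-8 - (-2)·0.000 - (-1)·0.000) / (4) = -2.000
  x_3 = (4 - (-4)·0.000 - (-1)·0.000) / (7) = 0.571
Iteration 2:
  x_1 = (-4 - (-1)·-2.000 - (-4)·0.571) / (6) = -0.619
  x_2 = (-8 - (-2)·-0.667 - (-1)·0.571) / (4) = -2.191
  x_3 = (4 - (-4)·-0.667 - (-1)·-2.000) / (7) = -0.095
Iteration 3:
  x_1 = (-4 - (-1)·-2.191 - (-4)·-0.095) / (6) = -1.095
  x_2 = (-8 - (-2)·-0.619 - (-1)·-0.095) / (4) = -2.333
  x_3 = (4 - (-4)·-0.619 - (-1)·-2.191) / (7) = -0.095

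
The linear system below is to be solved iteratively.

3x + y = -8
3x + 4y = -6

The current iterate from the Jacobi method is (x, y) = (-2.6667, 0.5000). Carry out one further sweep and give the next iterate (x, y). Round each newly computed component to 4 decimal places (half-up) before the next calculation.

One sweep:
  x = (-8 - (1)·0.5000) / (3) = -2.8333
  y = (-6 - (3)·-2.6667) / (4) = 0.5000

(-2.8333, 0.5000)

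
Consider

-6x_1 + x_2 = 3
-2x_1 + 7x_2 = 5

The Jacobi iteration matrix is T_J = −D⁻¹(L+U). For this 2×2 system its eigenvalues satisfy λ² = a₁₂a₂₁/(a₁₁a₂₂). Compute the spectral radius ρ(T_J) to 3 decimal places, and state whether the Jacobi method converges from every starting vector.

a₁₂a₂₁/(a₁₁a₂₂) = (1)·(-2) / ((-6)·(7)) = 0.047619
ρ = √|0.047619| = √0.047619 = 0.218
ρ < 1, so Jacobi converges

0.218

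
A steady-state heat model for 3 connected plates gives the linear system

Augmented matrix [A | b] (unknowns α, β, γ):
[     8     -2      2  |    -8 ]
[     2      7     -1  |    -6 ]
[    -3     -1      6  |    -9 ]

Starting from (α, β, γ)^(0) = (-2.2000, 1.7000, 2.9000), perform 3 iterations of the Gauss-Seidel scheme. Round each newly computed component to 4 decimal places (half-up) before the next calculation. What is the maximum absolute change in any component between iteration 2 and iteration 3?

0.3024

Iteration 1:
  α = (-8 - (-2)·1.7000 - (2)·2.9000) / (8) = -1.3000
  β = (-6 - (2)·-1.3000 - (-1)·2.9000) / (7) = -0.0714
  γ = (-9 - (-3)·-1.3000 - (-1)·-0.0714) / (6) = -2.1619
Iteration 2:
  α = (-8 - (-2)·-0.0714 - (2)·-2.1619) / (8) = -0.4774
  β = (-6 - (2)·-0.4774 - (-1)·-2.1619) / (7) = -1.0296
  γ = (-9 - (-3)·-0.4774 - (-1)·-1.0296) / (6) = -1.9103
Iteration 3:
  α = (-8 - (-2)·-1.0296 - (2)·-1.9103) / (8) = -0.7798
  β = (-6 - (2)·-0.7798 - (-1)·-1.9103) / (7) = -0.9072
  γ = (-9 - (-3)·-0.7798 - (-1)·-0.9072) / (6) = -2.0411
Change: (-0.3024, 0.1224, -0.1308) → max |·| = 0.3024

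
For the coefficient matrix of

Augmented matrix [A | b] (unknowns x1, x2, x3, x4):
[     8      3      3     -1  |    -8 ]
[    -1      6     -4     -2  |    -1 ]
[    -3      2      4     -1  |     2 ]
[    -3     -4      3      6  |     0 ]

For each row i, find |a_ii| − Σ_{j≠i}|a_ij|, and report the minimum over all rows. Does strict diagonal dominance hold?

row 1: |8| − (3+3+1) = 1
row 2: |6| − (1+4+2) = -1
row 3: |4| − (3+2+1) = -2
row 4: |6| − (3+4+3) = -4
minimum over rows = -4 → not strictly diagonally dominant

-4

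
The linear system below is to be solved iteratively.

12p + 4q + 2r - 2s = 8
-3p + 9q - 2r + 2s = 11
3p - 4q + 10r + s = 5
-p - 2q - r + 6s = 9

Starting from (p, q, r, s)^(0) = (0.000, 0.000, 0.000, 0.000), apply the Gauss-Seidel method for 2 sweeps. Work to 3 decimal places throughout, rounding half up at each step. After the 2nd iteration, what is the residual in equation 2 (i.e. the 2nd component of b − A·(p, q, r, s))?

Iteration 1:
  p = (8 - (4)·0.000 - (2)·0.000 - (-2)·0.000) / (12) = 0.667
  q = (11 - (-3)·0.667 - (-2)·0.000 - (2)·0.000) / (9) = 1.445
  r = (5 - (3)·0.667 - (-4)·1.445 - (1)·0.000) / (10) = 0.878
  s = (9 - (-1)·0.667 - (-2)·1.445 - (-1)·0.878) / (6) = 2.239
Iteration 2:
  p = (8 - (4)·1.445 - (2)·0.878 - (-2)·2.239) / (12) = 0.412
  q = (11 - (-3)·0.412 - (-2)·0.878 - (2)·2.239) / (9) = 1.057
  r = (5 - (3)·0.412 - (-4)·1.057 - (1)·2.239) / (10) = 0.575
  s = (9 - (-1)·0.412 - (-2)·1.057 - (-1)·0.575) / (6) = 2.017
Residual b − A·x = (1.712, -0.161, 0.225, -0.001)

-0.161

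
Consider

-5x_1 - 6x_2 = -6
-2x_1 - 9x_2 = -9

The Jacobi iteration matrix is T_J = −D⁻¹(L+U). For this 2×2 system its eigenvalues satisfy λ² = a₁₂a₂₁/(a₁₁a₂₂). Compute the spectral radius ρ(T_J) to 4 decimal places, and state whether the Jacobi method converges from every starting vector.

0.5164

a₁₂a₂₁/(a₁₁a₂₂) = (-6)·(-2) / ((-5)·(-9)) = 0.266667
ρ = √|0.266667| = √0.266667 = 0.5164
ρ < 1, so Jacobi converges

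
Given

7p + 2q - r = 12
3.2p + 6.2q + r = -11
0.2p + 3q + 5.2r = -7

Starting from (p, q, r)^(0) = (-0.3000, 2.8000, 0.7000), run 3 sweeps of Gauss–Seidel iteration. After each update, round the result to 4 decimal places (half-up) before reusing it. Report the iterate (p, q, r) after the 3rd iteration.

(2.6190, -3.1745, 0.3846)

Iteration 1:
  p = (12 - (2)·2.8000 - (-1)·0.7000) / (7) = 1.0143
  q = (-11 - (3.2)·1.0143 - (1)·0.7000) / (6.2) = -2.4106
  r = (-7 - (0.2)·1.0143 - (3)·-2.4106) / (5.2) = 0.0056
Iteration 2:
  p = (12 - (2)·-2.4106 - (-1)·0.0056) / (7) = 2.4038
  q = (-11 - (3.2)·2.4038 - (1)·0.0056) / (6.2) = -3.0158
  r = (-7 - (0.2)·2.4038 - (3)·-3.0158) / (5.2) = 0.3013
Iteration 3:
  p = (12 - (2)·-3.0158 - (-1)·0.3013) / (7) = 2.6190
  q = (-11 - (3.2)·2.6190 - (1)·0.3013) / (6.2) = -3.1745
  r = (-7 - (0.2)·2.6190 - (3)·-3.1745) / (5.2) = 0.3846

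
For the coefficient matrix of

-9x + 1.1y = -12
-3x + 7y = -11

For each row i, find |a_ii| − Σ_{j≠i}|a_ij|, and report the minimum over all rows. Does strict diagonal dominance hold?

row 1: |-9| − (1.1) = 7.9
row 2: |7| − (3) = 4
minimum over rows = 4 → strictly diagonally dominant (convergence guaranteed)

4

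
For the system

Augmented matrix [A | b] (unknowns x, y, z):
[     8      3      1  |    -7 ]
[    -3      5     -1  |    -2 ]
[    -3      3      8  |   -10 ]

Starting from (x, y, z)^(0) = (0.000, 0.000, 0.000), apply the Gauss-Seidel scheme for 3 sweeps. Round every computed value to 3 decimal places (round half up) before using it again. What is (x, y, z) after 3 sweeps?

Iteration 1:
  x = (-7 - (3)·0.000 - (1)·0.000) / (8) = -0.875
  y = (-2 - (-3)·-0.875 - (-1)·0.000) / (5) = -0.925
  z = (-10 - (-3)·-0.875 - (3)·-0.925) / (8) = -1.231
Iteration 2:
  x = (-7 - (3)·-0.925 - (1)·-1.231) / (8) = -0.374
  y = (-2 - (-3)·-0.374 - (-1)·-1.231) / (5) = -0.871
  z = (-10 - (-3)·-0.374 - (3)·-0.871) / (8) = -1.064
Iteration 3:
  x = (-7 - (3)·-0.871 - (1)·-1.064) / (8) = -0.415
  y = (-2 - (-3)·-0.415 - (-1)·-1.064) / (5) = -0.862
  z = (-10 - (-3)·-0.415 - (3)·-0.862) / (8) = -1.082

(-0.415, -0.862, -1.082)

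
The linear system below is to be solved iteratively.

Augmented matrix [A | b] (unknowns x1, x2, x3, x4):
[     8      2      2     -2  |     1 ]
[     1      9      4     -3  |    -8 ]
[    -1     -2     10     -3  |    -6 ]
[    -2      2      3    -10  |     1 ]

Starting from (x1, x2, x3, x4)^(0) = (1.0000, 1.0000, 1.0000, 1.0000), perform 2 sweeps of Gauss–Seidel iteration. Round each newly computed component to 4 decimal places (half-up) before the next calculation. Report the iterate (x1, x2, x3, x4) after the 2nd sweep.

(0.3927, -0.8477, -0.8578, -0.6054)

Iteration 1:
  x1 = (1 - (2)·1.0000 - (2)·1.0000 - (-2)·1.0000) / (8) = -0.1250
  x2 = (-8 - (1)·-0.1250 - (4)·1.0000 - (-3)·1.0000) / (9) = -0.9861
  x3 = (-6 - (-1)·-0.1250 - (-2)·-0.9861 - (-3)·1.0000) / (10) = -0.5097
  x4 = (1 - (-2)·-0.1250 - (2)·-0.9861 - (3)·-0.5097) / (-10) = -0.4251
Iteration 2:
  x1 = (1 - (2)·-0.9861 - (2)·-0.5097 - (-2)·-0.4251) / (8) = 0.3927
  x2 = (-8 - (1)·0.3927 - (4)·-0.5097 - (-3)·-0.4251) / (9) = -0.8477
  x3 = (-6 - (-1)·0.3927 - (-2)·-0.8477 - (-3)·-0.4251) / (10) = -0.8578
  x4 = (1 - (-2)·0.3927 - (2)·-0.8477 - (3)·-0.8578) / (-10) = -0.6054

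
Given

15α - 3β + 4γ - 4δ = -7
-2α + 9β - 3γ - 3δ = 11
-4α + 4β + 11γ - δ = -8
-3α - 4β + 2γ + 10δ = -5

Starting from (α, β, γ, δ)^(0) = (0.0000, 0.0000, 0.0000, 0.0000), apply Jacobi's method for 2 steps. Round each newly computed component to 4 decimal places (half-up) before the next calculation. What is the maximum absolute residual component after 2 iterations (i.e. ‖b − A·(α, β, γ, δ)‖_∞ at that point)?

3.7662

Iteration 1:
  α = (-7 - (-3)·0.0000 - (4)·0.0000 - (-4)·0.0000) / (15) = -0.4667
  β = (11 - (-2)·0.0000 - (-3)·0.0000 - (-3)·0.0000) / (9) = 1.2222
  γ = (-8 - (-4)·0.0000 - (4)·0.0000 - (-1)·0.0000) / (11) = -0.7273
  δ = (-5 - (-3)·0.0000 - (-4)·0.0000 - (2)·0.0000) / (10) = -0.5000
Iteration 2:
  α = (-7 - (-3)·1.2222 - (4)·-0.7273 - (-4)·-0.5000) / (15) = -0.1616
  β = (11 - (-2)·-0.4667 - (-3)·-0.7273 - (-3)·-0.5000) / (9) = 0.7094
  γ = (-8 - (-4)·-0.4667 - (4)·1.2222 - (-1)·-0.5000) / (11) = -1.3869
  δ = (-5 - (-3)·-0.4667 - (-4)·1.2222 - (2)·-0.7273) / (10) = -0.0057
Residual b − A·x = (3.0770, 0.1144, 3.7662, 0.1836); ∞-norm = 3.7662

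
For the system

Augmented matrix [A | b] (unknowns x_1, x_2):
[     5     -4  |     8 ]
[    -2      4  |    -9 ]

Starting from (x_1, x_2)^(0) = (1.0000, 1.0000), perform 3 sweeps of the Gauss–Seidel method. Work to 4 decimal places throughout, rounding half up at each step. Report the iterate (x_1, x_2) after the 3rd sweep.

(0.1040, -2.1980)

Iteration 1:
  x_1 = (8 - (-4)·1.0000) / (5) = 2.4000
  x_2 = (-9 - (-2)·2.4000) / (4) = -1.0500
Iteration 2:
  x_1 = (8 - (-4)·-1.0500) / (5) = 0.7600
  x_2 = (-9 - (-2)·0.7600) / (4) = -1.8700
Iteration 3:
  x_1 = (8 - (-4)·-1.8700) / (5) = 0.1040
  x_2 = (-9 - (-2)·0.1040) / (4) = -2.1980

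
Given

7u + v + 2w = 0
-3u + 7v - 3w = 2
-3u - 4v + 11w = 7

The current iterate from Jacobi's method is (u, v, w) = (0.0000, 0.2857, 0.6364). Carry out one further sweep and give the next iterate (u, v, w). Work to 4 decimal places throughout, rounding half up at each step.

One sweep:
  u = (0 - (1)·0.2857 - (2)·0.6364) / (7) = -0.2226
  v = (2 - (-3)·0.0000 - (-3)·0.6364) / (7) = 0.5585
  w = (7 - (-3)·0.0000 - (-4)·0.2857) / (11) = 0.7403

(-0.2226, 0.5585, 0.7403)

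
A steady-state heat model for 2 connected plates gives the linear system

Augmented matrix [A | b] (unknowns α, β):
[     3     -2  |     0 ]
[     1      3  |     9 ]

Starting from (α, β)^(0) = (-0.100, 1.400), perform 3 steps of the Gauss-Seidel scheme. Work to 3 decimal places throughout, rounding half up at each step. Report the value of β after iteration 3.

Iteration 1:
  α = (0 - (-2)·1.400) / (3) = 0.933
  β = (9 - (1)·0.933) / (3) = 2.689
Iteration 2:
  α = (0 - (-2)·2.689) / (3) = 1.793
  β = (9 - (1)·1.793) / (3) = 2.402
Iteration 3:
  α = (0 - (-2)·2.402) / (3) = 1.601
  β = (9 - (1)·1.601) / (3) = 2.466

2.466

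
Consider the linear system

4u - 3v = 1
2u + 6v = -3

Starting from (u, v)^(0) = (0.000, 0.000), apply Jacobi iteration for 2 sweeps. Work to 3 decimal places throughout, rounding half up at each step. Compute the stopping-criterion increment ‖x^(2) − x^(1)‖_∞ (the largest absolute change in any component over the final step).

Iteration 1:
  u = (1 - (-3)·0.000) / (4) = 0.250
  v = (-3 - (2)·0.000) / (6) = -0.500
Iteration 2:
  u = (1 - (-3)·-0.500) / (4) = -0.125
  v = (-3 - (2)·0.250) / (6) = -0.583
Change: (-0.375, -0.083) → max |·| = 0.375

0.375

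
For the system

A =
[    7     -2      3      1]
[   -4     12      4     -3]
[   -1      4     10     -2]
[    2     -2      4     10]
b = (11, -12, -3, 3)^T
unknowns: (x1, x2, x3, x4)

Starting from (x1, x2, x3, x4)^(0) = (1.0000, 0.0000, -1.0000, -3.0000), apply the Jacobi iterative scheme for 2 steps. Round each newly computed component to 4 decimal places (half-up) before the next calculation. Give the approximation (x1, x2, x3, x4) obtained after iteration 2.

(1.5333, 0.2012, 0.4762, -0.0824)

Iteration 1:
  x1 = (11 - (-2)·0.0000 - (3)·-1.0000 - (1)·-3.0000) / (7) = 2.4286
  x2 = (-12 - (-4)·1.0000 - (4)·-1.0000 - (-3)·-3.0000) / (12) = -1.0833
  x3 = (-3 - (-1)·1.0000 - (4)·0.0000 - (-2)·-3.0000) / (10) = -0.8000
  x4 = (3 - (2)·1.0000 - (-2)·0.0000 - (4)·-1.0000) / (10) = 0.5000
Iteration 2:
  x1 = (11 - (-2)·-1.0833 - (3)·-0.8000 - (1)·0.5000) / (7) = 1.5333
  x2 = (-12 - (-4)·2.4286 - (4)·-0.8000 - (-3)·0.5000) / (12) = 0.2012
  x3 = (-3 - (-1)·2.4286 - (4)·-1.0833 - (-2)·0.5000) / (10) = 0.4762
  x4 = (3 - (2)·2.4286 - (-2)·-1.0833 - (4)·-0.8000) / (10) = -0.0824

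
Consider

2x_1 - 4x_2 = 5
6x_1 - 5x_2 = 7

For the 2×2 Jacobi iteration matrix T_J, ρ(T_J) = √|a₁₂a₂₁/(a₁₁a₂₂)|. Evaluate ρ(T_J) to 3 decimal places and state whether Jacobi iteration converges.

a₁₂a₂₁/(a₁₁a₂₂) = (-4)·(6) / ((2)·(-5)) = 2.400000
ρ = √|2.400000| = √2.400000 = 1.549
ρ > 1, so Jacobi diverges

1.549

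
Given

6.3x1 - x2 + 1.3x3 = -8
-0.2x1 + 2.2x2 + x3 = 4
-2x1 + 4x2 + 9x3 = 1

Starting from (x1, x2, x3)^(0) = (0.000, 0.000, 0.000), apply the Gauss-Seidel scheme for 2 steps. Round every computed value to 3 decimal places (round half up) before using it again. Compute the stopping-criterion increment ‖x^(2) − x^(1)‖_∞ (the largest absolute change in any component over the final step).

0.464

Iteration 1:
  x1 = (-8 - (-1)·0.000 - (1.3)·0.000) / (6.3) = -1.270
  x2 = (4 - (-0.2)·-1.270 - (1)·0.000) / (2.2) = 1.703
  x3 = (1 - (-2)·-1.270 - (4)·1.703) / (9) = -0.928
Iteration 2:
  x1 = (-8 - (-1)·1.703 - (1.3)·-0.928) / (6.3) = -0.808
  x2 = (4 - (-0.2)·-0.808 - (1)·-0.928) / (2.2) = 2.167
  x3 = (1 - (-2)·-0.808 - (4)·2.167) / (9) = -1.032
Change: (0.462, 0.464, -0.104) → max |·| = 0.464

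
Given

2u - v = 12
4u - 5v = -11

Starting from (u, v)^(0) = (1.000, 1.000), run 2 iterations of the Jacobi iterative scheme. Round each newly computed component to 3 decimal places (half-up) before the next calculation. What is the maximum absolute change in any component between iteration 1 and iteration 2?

Iteration 1:
  u = (12 - (-1)·1.000) / (2) = 6.500
  v = (-11 - (4)·1.000) / (-5) = 3.000
Iteration 2:
  u = (12 - (-1)·3.000) / (2) = 7.500
  v = (-11 - (4)·6.500) / (-5) = 7.400
Change: (1.000, 4.400) → max |·| = 4.400

4.400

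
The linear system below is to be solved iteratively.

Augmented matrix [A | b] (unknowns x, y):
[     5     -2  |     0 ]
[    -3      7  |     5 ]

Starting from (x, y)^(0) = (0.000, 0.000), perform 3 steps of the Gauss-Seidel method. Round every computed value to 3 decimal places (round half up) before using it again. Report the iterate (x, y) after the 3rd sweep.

Iteration 1:
  x = (0 - (-2)·0.000) / (5) = 0.000
  y = (5 - (-3)·0.000) / (7) = 0.714
Iteration 2:
  x = (0 - (-2)·0.714) / (5) = 0.286
  y = (5 - (-3)·0.286) / (7) = 0.837
Iteration 3:
  x = (0 - (-2)·0.837) / (5) = 0.335
  y = (5 - (-3)·0.335) / (7) = 0.858

(0.335, 0.858)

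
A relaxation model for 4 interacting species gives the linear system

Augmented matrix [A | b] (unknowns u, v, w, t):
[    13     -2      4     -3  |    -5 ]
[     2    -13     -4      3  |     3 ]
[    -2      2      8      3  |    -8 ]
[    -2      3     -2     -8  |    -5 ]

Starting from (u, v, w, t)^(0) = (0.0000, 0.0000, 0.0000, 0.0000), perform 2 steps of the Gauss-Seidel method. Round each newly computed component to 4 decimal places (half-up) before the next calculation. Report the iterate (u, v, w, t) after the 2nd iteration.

Iteration 1:
  u = (-5 - (-2)·0.0000 - (4)·0.0000 - (-3)·0.0000) / (13) = -0.3846
  v = (3 - (2)·-0.3846 - (-4)·0.0000 - (3)·0.0000) / (-13) = -0.2899
  w = (-8 - (-2)·-0.3846 - (2)·-0.2899 - (3)·0.0000) / (8) = -1.0237
  t = (-5 - (-2)·-0.3846 - (3)·-0.2899 - (-2)·-1.0237) / (-8) = 0.8684
Iteration 2:
  u = (-5 - (-2)·-0.2899 - (4)·-1.0237 - (-3)·0.8684) / (13) = 0.0862
  v = (3 - (2)·0.0862 - (-4)·-1.0237 - (3)·0.8684) / (-13) = 0.2979
  w = (-8 - (-2)·0.0862 - (2)·0.2979 - (3)·0.8684) / (8) = -1.3786
  t = (-5 - (-2)·0.0862 - (3)·0.2979 - (-2)·-1.3786) / (-8) = 1.0598

(0.0862, 0.2979, -1.3786, 1.0598)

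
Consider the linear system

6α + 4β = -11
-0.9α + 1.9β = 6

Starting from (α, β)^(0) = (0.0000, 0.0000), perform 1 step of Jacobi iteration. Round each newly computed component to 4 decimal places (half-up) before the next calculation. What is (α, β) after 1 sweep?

(-1.8333, 3.1579)

Iteration 1:
  α = (-11 - (4)·0.0000) / (6) = -1.8333
  β = (6 - (-0.9)·0.0000) / (1.9) = 3.1579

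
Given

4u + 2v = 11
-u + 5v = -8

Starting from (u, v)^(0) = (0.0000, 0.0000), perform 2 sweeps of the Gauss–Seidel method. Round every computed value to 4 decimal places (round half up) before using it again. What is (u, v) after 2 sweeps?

Iteration 1:
  u = (11 - (2)·0.0000) / (4) = 2.7500
  v = (-8 - (-1)·2.7500) / (5) = -1.0500
Iteration 2:
  u = (11 - (2)·-1.0500) / (4) = 3.2750
  v = (-8 - (-1)·3.2750) / (5) = -0.9450

(3.2750, -0.9450)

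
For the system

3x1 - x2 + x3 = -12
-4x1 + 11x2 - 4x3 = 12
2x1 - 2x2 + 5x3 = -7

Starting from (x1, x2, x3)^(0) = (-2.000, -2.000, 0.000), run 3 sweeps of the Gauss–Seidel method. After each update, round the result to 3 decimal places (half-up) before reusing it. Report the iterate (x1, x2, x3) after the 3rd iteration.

(-4.180, -0.372, 0.123)

Iteration 1:
  x1 = (-12 - (-1)·-2.000 - (1)·0.000) / (3) = -4.667
  x2 = (12 - (-4)·-4.667 - (-4)·0.000) / (11) = -0.606
  x3 = (-7 - (2)·-4.667 - (-2)·-0.606) / (5) = 0.224
Iteration 2:
  x1 = (-12 - (-1)·-0.606 - (1)·0.224) / (3) = -4.277
  x2 = (12 - (-4)·-4.277 - (-4)·0.224) / (11) = -0.383
  x3 = (-7 - (2)·-4.277 - (-2)·-0.383) / (5) = 0.158
Iteration 3:
  x1 = (-12 - (-1)·-0.383 - (1)·0.158) / (3) = -4.180
  x2 = (12 - (-4)·-4.180 - (-4)·0.158) / (11) = -0.372
  x3 = (-7 - (2)·-4.180 - (-2)·-0.372) / (5) = 0.123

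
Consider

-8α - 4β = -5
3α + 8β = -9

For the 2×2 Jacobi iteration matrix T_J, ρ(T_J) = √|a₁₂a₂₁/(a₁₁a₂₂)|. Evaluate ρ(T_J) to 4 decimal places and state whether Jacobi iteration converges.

a₁₂a₂₁/(a₁₁a₂₂) = (-4)·(3) / ((-8)·(8)) = 0.187500
ρ = √|0.187500| = √0.187500 = 0.4330
ρ < 1, so Jacobi converges

0.4330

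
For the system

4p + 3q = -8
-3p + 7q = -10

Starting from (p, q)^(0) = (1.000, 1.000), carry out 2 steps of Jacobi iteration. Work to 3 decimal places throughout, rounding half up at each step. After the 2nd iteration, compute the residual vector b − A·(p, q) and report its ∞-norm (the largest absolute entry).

Iteration 1:
  p = (-8 - (3)·1.000) / (4) = -2.750
  q = (-10 - (-3)·1.000) / (7) = -1.000
Iteration 2:
  p = (-8 - (3)·-1.000) / (4) = -1.250
  q = (-10 - (-3)·-2.750) / (7) = -2.607
Residual b − A·x = (4.821, 4.499); ∞-norm = 4.821

4.821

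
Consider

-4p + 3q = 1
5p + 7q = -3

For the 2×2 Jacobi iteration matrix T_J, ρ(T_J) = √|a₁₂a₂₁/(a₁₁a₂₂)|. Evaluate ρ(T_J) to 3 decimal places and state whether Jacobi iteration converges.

a₁₂a₂₁/(a₁₁a₂₂) = (3)·(5) / ((-4)·(7)) = -0.535714
ρ = √|-0.535714| = √0.535714 = 0.732
ρ < 1, so Jacobi converges

0.732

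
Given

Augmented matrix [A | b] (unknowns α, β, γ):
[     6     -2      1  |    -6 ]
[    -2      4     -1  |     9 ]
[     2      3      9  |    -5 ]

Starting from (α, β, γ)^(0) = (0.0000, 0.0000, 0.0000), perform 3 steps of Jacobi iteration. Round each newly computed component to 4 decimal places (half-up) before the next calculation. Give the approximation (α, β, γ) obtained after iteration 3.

Iteration 1:
  α = (-6 - (-2)·0.0000 - (1)·0.0000) / (6) = -1.0000
  β = (9 - (-2)·0.0000 - (-1)·0.0000) / (4) = 2.2500
  γ = (-5 - (2)·0.0000 - (3)·0.0000) / (9) = -0.5556
Iteration 2:
  α = (-6 - (-2)·2.2500 - (1)·-0.5556) / (6) = -0.1574
  β = (9 - (-2)·-1.0000 - (-1)·-0.5556) / (4) = 1.6111
  γ = (-5 - (2)·-1.0000 - (3)·2.2500) / (9) = -1.0833
Iteration 3:
  α = (-6 - (-2)·1.6111 - (1)·-1.0833) / (6) = -0.2824
  β = (9 - (-2)·-0.1574 - (-1)·-1.0833) / (4) = 1.9005
  γ = (-5 - (2)·-0.1574 - (3)·1.6111) / (9) = -1.0576

(-0.2824, 1.9005, -1.0576)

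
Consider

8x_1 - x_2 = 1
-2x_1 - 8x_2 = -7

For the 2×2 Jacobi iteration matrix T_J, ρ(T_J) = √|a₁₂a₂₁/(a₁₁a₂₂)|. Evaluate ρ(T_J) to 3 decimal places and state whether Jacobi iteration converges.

a₁₂a₂₁/(a₁₁a₂₂) = (-1)·(-2) / ((8)·(-8)) = -0.031250
ρ = √|-0.031250| = √0.031250 = 0.177
ρ < 1, so Jacobi converges

0.177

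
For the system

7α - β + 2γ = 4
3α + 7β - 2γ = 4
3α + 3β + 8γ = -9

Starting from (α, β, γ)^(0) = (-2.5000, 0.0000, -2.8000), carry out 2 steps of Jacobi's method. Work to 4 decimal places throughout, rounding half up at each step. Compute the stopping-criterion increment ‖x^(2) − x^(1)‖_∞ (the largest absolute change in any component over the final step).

Iteration 1:
  α = (4 - (-1)·0.0000 - (2)·-2.8000) / (7) = 1.3714
  β = (4 - (3)·-2.5000 - (-2)·-2.8000) / (7) = 0.8429
  γ = (-9 - (3)·-2.5000 - (3)·0.0000) / (8) = -0.1875
Iteration 2:
  α = (4 - (-1)·0.8429 - (2)·-0.1875) / (7) = 0.7454
  β = (4 - (3)·1.3714 - (-2)·-0.1875) / (7) = -0.0699
  γ = (-9 - (3)·1.3714 - (3)·0.8429) / (8) = -1.9554
Change: (-0.6260, -0.9128, -1.7679) → max |·| = 1.7679

1.7679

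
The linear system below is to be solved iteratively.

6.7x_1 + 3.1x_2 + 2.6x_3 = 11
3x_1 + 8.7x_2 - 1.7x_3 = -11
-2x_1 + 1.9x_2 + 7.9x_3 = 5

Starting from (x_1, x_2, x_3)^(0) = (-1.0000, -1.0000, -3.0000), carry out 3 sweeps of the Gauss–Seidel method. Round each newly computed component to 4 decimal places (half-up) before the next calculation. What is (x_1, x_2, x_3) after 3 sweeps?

(1.7694, -1.5686, 1.4581)

Iteration 1:
  x_1 = (11 - (3.1)·-1.0000 - (2.6)·-3.0000) / (6.7) = 3.2687
  x_2 = (-11 - (3)·3.2687 - (-1.7)·-3.0000) / (8.7) = -2.9777
  x_3 = (5 - (-2)·3.2687 - (1.9)·-2.9777) / (7.9) = 2.1766
Iteration 2:
  x_1 = (11 - (3.1)·-2.9777 - (2.6)·2.1766) / (6.7) = 2.1749
  x_2 = (-11 - (3)·2.1749 - (-1.7)·2.1766) / (8.7) = -1.5890
  x_3 = (5 - (-2)·2.1749 - (1.9)·-1.5890) / (7.9) = 1.5657
Iteration 3:
  x_1 = (11 - (3.1)·-1.5890 - (2.6)·1.5657) / (6.7) = 1.7694
  x_2 = (-11 - (3)·1.7694 - (-1.7)·1.5657) / (8.7) = -1.5686
  x_3 = (5 - (-2)·1.7694 - (1.9)·-1.5686) / (7.9) = 1.4581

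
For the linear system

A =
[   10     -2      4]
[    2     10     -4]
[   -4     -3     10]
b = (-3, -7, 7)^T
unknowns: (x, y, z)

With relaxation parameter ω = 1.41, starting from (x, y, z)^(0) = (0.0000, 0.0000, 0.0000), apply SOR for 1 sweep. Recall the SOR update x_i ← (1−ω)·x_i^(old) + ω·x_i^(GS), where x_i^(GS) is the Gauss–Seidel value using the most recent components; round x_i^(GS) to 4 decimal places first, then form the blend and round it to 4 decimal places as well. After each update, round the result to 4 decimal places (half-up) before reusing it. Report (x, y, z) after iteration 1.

(-0.4230, -0.8677, 0.3814)

Iteration 1:
  x: GS value = (-3 - (-2)·0.0000 - (4)·0.0000) / (10) = -0.3000;  x ← (1−ω)·0.0000 + ω·-0.3000 = -0.4230
  y: GS value = (-7 - (2)·-0.4230 - (-4)·0.0000) / (10) = -0.6154;  y ← (1−ω)·0.0000 + ω·-0.6154 = -0.8677
  z: GS value = (7 - (-4)·-0.4230 - (-3)·-0.8677) / (10) = 0.2705;  z ← (1−ω)·0.0000 + ω·0.2705 = 0.3814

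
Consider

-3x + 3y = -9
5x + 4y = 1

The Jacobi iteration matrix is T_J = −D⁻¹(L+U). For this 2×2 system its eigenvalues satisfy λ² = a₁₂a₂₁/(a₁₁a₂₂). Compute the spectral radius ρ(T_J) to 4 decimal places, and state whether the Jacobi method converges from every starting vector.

a₁₂a₂₁/(a₁₁a₂₂) = (3)·(5) / ((-3)·(4)) = -1.250000
ρ = √|-1.250000| = √1.250000 = 1.1180
ρ > 1, so Jacobi diverges

1.1180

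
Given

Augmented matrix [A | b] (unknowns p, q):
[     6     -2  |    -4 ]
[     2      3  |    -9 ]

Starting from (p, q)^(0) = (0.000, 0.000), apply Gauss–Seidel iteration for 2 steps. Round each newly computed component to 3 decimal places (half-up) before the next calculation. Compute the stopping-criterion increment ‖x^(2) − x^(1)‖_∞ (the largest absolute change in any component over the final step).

Iteration 1:
  p = (-4 - (-2)·0.000) / (6) = -0.667
  q = (-9 - (2)·-0.667) / (3) = -2.555
Iteration 2:
  p = (-4 - (-2)·-2.555) / (6) = -1.518
  q = (-9 - (2)·-1.518) / (3) = -1.988
Change: (-0.851, 0.567) → max |·| = 0.851

0.851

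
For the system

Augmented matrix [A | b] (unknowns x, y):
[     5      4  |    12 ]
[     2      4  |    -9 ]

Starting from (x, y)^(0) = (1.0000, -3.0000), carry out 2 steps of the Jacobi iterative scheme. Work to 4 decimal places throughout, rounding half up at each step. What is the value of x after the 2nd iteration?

4.6000

Iteration 1:
  x = (12 - (4)·-3.0000) / (5) = 4.8000
  y = (-9 - (2)·1.0000) / (4) = -2.7500
Iteration 2:
  x = (12 - (4)·-2.7500) / (5) = 4.6000
  y = (-9 - (2)·4.8000) / (4) = -4.6500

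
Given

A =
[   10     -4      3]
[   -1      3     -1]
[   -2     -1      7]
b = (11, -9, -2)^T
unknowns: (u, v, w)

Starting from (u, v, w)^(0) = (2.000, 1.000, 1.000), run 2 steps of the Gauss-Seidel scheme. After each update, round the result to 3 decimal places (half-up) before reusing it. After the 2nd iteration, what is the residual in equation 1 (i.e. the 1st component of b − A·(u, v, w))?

Iteration 1:
  u = (11 - (-4)·1.000 - (3)·1.000) / (10) = 1.200
  v = (-9 - (-1)·1.200 - (-1)·1.000) / (3) = -2.267
  w = (-2 - (-2)·1.200 - (-1)·-2.267) / (7) = -0.267
Iteration 2:
  u = (11 - (-4)·-2.267 - (3)·-0.267) / (10) = 0.273
  v = (-9 - (-1)·0.273 - (-1)·-0.267) / (3) = -2.998
  w = (-2 - (-2)·0.273 - (-1)·-2.998) / (7) = -0.636
Residual b − A·x = (-1.814, -0.369, 0.000)

-1.814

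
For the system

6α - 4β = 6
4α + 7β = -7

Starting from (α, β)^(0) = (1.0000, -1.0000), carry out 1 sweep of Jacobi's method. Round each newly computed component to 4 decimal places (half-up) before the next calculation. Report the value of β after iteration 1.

-1.5714

Iteration 1:
  α = (6 - (-4)·-1.0000) / (6) = 0.3333
  β = (-7 - (4)·1.0000) / (7) = -1.5714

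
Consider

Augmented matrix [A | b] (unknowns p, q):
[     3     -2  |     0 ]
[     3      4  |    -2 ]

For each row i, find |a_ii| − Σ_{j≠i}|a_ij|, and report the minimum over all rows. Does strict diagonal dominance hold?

1

row 1: |3| − (2) = 1
row 2: |4| − (3) = 1
minimum over rows = 1 → strictly diagonally dominant (convergence guaranteed)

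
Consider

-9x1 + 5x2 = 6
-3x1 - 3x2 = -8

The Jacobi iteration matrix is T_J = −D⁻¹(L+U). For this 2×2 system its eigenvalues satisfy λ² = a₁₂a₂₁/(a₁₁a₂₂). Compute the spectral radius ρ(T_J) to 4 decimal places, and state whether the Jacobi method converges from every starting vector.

a₁₂a₂₁/(a₁₁a₂₂) = (5)·(-3) / ((-9)·(-3)) = -0.555556
ρ = √|-0.555556| = √0.555556 = 0.7454
ρ < 1, so Jacobi converges

0.7454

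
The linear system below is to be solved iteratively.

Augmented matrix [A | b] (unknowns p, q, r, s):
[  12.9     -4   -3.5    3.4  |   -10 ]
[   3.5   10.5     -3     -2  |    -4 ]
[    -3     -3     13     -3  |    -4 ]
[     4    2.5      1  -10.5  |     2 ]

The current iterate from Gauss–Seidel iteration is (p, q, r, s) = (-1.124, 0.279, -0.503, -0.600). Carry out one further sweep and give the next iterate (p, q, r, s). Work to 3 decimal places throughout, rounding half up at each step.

One sweep:
  p = (-10 - (-4)·0.279 - (-3.5)·-0.503 - (3.4)·-0.600) / (12.9) = -0.667
  q = (-4 - (3.5)·-0.667 - (-3)·-0.503 - (-2)·-0.600) / (10.5) = -0.417
  r = (-4 - (-3)·-0.667 - (-3)·-0.417 - (-3)·-0.600) / (13) = -0.696
  s = (2 - (4)·-0.667 - (2.5)·-0.417 - (1)·-0.696) / (-10.5) = -0.610

(-0.667, -0.417, -0.696, -0.610)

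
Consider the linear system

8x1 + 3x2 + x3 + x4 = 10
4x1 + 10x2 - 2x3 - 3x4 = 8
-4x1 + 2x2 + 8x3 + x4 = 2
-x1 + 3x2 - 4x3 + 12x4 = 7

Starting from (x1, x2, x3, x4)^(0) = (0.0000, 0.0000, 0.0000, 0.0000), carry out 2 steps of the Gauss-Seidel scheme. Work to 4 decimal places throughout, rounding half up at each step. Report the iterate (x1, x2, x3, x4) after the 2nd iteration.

Iteration 1:
  x1 = (10 - (3)·0.0000 - (1)·0.0000 - (1)·0.0000) / (8) = 1.2500
  x2 = (8 - (4)·1.2500 - (-2)·0.0000 - (-3)·0.0000) / (10) = 0.3000
  x3 = (2 - (-4)·1.2500 - (2)·0.3000 - (1)·0.0000) / (8) = 0.8000
  x4 = (7 - (-1)·1.2500 - (3)·0.3000 - (-4)·0.8000) / (12) = 0.8792
Iteration 2:
  x1 = (10 - (3)·0.3000 - (1)·0.8000 - (1)·0.8792) / (8) = 0.9276
  x2 = (8 - (4)·0.9276 - (-2)·0.8000 - (-3)·0.8792) / (10) = 0.8527
  x3 = (2 - (-4)·0.9276 - (2)·0.8527 - (1)·0.8792) / (8) = 0.3907
  x4 = (7 - (-1)·0.9276 - (3)·0.8527 - (-4)·0.3907) / (12) = 0.5777

(0.9276, 0.8527, 0.3907, 0.5777)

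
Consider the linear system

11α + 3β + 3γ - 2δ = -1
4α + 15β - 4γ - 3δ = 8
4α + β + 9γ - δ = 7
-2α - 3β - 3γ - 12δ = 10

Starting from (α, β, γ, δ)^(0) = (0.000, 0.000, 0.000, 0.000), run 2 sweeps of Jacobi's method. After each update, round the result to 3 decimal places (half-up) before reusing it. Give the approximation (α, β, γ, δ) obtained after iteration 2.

(-0.600, 0.598, 0.666, -1.146)

Iteration 1:
  α = (-1 - (3)·0.000 - (3)·0.000 - (-2)·0.000) / (11) = -0.091
  β = (8 - (4)·0.000 - (-4)·0.000 - (-3)·0.000) / (15) = 0.533
  γ = (7 - (4)·0.000 - (1)·0.000 - (-1)·0.000) / (9) = 0.778
  δ = (10 - (-2)·0.000 - (-3)·0.000 - (-3)·0.000) / (-12) = -0.833
Iteration 2:
  α = (-1 - (3)·0.533 - (3)·0.778 - (-2)·-0.833) / (11) = -0.600
  β = (8 - (4)·-0.091 - (-4)·0.778 - (-3)·-0.833) / (15) = 0.598
  γ = (7 - (4)·-0.091 - (1)·0.533 - (-1)·-0.833) / (9) = 0.666
  δ = (10 - (-2)·-0.091 - (-3)·0.533 - (-3)·0.778) / (-12) = -1.146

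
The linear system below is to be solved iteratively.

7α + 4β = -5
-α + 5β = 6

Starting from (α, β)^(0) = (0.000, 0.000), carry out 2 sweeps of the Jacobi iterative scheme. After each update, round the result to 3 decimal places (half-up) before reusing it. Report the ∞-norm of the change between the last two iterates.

Iteration 1:
  α = (-5 - (4)·0.000) / (7) = -0.714
  β = (6 - (-1)·0.000) / (5) = 1.200
Iteration 2:
  α = (-5 - (4)·1.200) / (7) = -1.400
  β = (6 - (-1)·-0.714) / (5) = 1.057
Change: (-0.686, -0.143) → max |·| = 0.686

0.686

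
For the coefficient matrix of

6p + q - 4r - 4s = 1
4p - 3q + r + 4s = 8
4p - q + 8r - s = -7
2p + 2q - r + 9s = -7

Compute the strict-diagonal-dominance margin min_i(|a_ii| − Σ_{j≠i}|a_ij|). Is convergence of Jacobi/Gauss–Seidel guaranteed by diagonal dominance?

row 1: |6| − (1+4+4) = -3
row 2: |-3| − (4+1+4) = -6
row 3: |8| − (4+1+1) = 2
row 4: |9| − (2+2+1) = 4
minimum over rows = -6 → not strictly diagonally dominant

-6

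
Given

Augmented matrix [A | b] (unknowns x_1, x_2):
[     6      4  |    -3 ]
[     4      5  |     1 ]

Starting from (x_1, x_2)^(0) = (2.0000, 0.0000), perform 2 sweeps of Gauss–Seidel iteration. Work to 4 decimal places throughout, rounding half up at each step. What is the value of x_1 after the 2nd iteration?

Iteration 1:
  x_1 = (-3 - (4)·0.0000) / (6) = -0.5000
  x_2 = (1 - (4)·-0.5000) / (5) = 0.6000
Iteration 2:
  x_1 = (-3 - (4)·0.6000) / (6) = -0.9000
  x_2 = (1 - (4)·-0.9000) / (5) = 0.9200

-0.9000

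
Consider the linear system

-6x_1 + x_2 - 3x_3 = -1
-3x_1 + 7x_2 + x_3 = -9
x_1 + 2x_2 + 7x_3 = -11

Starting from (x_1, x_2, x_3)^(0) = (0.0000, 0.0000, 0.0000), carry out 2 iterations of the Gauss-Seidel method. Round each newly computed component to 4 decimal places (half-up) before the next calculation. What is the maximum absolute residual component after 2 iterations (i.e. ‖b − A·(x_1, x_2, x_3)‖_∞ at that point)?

Iteration 1:
  x_1 = (-1 - (1)·0.0000 - (-3)·0.0000) / (-6) = 0.1667
  x_2 = (-9 - (-3)·0.1667 - (1)·0.0000) / (7) = -1.2143
  x_3 = (-11 - (1)·0.1667 - (2)·-1.2143) / (7) = -1.2483
Iteration 2:
  x_1 = (-1 - (1)·-1.2143 - (-3)·-1.2483) / (-6) = 0.5884
  x_2 = (-9 - (-3)·0.5884 - (1)·-1.2483) / (7) = -0.8552
  x_3 = (-11 - (1)·0.5884 - (2)·-0.8552) / (7) = -1.4111
Residual b − A·x = (-0.8477, 0.1627, -0.0003); ∞-norm = 0.8477

0.8477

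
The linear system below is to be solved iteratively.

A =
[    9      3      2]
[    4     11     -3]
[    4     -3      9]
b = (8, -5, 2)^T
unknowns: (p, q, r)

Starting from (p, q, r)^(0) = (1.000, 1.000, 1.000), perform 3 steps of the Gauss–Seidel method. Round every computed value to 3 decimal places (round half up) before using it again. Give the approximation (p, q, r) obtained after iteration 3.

Iteration 1:
  p = (8 - (3)·1.000 - (2)·1.000) / (9) = 0.333
  q = (-5 - (4)·0.333 - (-3)·1.000) / (11) = -0.303
  r = (2 - (4)·0.333 - (-3)·-0.303) / (9) = -0.027
Iteration 2:
  p = (8 - (3)·-0.303 - (2)·-0.027) / (9) = 0.996
  q = (-5 - (4)·0.996 - (-3)·-0.027) / (11) = -0.824
  r = (2 - (4)·0.996 - (-3)·-0.824) / (9) = -0.495
Iteration 3:
  p = (8 - (3)·-0.824 - (2)·-0.495) / (9) = 1.274
  q = (-5 - (4)·1.274 - (-3)·-0.495) / (11) = -1.053
  r = (2 - (4)·1.274 - (-3)·-1.053) / (9) = -0.695

(1.274, -1.053, -0.695)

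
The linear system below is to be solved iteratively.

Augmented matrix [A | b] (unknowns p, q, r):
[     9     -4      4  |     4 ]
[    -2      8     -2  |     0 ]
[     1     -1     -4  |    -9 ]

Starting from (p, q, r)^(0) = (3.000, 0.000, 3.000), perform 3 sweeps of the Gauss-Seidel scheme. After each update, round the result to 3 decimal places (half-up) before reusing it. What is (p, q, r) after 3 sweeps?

(-0.297, 0.451, 2.063)

Iteration 1:
  p = (4 - (-4)·0.000 - (4)·3.000) / (9) = -0.889
  q = (0 - (-2)·-0.889 - (-2)·3.000) / (8) = 0.528
  r = (-9 - (1)·-0.889 - (-1)·0.528) / (-4) = 1.896
Iteration 2:
  p = (4 - (-4)·0.528 - (4)·1.896) / (9) = -0.164
  q = (0 - (-2)·-0.164 - (-2)·1.896) / (8) = 0.433
  r = (-9 - (1)·-0.164 - (-1)·0.433) / (-4) = 2.101
Iteration 3:
  p = (4 - (-4)·0.433 - (4)·2.101) / (9) = -0.297
  q = (0 - (-2)·-0.297 - (-2)·2.101) / (8) = 0.451
  r = (-9 - (1)·-0.297 - (-1)·0.451) / (-4) = 2.063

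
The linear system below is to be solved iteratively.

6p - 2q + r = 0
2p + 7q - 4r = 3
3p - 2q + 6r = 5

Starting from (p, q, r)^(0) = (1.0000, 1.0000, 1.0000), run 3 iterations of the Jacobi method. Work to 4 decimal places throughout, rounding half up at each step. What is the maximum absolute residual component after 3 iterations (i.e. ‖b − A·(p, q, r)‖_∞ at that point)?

Iteration 1:
  p = (0 - (-2)·1.0000 - (1)·1.0000) / (6) = 0.1667
  q = (3 - (2)·1.0000 - (-4)·1.0000) / (7) = 0.7143
  r = (5 - (3)·1.0000 - (-2)·1.0000) / (6) = 0.6667
Iteration 2:
  p = (0 - (-2)·0.7143 - (1)·0.6667) / (6) = 0.1270
  q = (3 - (2)·0.1667 - (-4)·0.6667) / (7) = 0.7619
  r = (5 - (3)·0.1667 - (-2)·0.7143) / (6) = 0.9881
Iteration 3:
  p = (0 - (-2)·0.7619 - (1)·0.9881) / (6) = 0.0893
  q = (3 - (2)·0.1270 - (-4)·0.9881) / (7) = 0.9569
  r = (5 - (3)·0.1270 - (-2)·0.7619) / (6) = 1.0238
Residual b − A·x = (0.3542, 0.2183, 0.5031); ∞-norm = 0.5031

0.5031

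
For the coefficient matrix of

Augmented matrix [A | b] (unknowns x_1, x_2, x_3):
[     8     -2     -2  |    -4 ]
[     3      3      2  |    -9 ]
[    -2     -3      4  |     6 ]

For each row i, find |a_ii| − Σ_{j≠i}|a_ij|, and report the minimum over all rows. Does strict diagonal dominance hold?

row 1: |8| − (2+2) = 4
row 2: |3| − (3+2) = -2
row 3: |4| − (2+3) = -1
minimum over rows = -2 → not strictly diagonally dominant

-2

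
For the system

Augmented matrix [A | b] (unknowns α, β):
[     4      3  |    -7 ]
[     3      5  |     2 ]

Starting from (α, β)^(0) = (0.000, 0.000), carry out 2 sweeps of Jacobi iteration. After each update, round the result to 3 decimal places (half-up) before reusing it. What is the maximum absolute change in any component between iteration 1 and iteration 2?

Iteration 1:
  α = (-7 - (3)·0.000) / (4) = -1.750
  β = (2 - (3)·0.000) / (5) = 0.400
Iteration 2:
  α = (-7 - (3)·0.400) / (4) = -2.050
  β = (2 - (3)·-1.750) / (5) = 1.450
Change: (-0.300, 1.050) → max |·| = 1.050

1.050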